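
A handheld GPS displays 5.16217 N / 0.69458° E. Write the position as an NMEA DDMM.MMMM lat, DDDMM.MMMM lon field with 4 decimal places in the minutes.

Lat: fractional part 0.162170 → 9.730200 minutes
Lon: 0° + 0.694580 × 60 = 0° 41.674800′

0509.7302,N / 00041.6748,E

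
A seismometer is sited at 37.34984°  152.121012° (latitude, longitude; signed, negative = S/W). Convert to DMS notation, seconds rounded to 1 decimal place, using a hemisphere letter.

Lat: 0.349840 × 60 = 20.99040′ → 20′, remainder × 60 = 59.424″
Longitude: whole degrees 152; 7.26072′ → 7′ and 15.643″

37°20′59.4″ N, 152°07′15.6″ E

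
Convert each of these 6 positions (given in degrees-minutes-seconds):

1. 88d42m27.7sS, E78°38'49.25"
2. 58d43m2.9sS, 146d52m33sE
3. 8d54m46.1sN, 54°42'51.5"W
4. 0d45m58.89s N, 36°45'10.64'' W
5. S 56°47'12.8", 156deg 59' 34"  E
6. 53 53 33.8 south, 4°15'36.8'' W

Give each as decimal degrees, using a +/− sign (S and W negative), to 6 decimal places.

Point 1:
  Lat: 88° + 42/60 + 27.7/3600 = 88 + 0.700000 + 0.007694 = 88.7076944
  S ⇒ negate
  Longitude: 78° + 38/60 + 49.25/3600 = 78 + 0.633333 + 0.013681 = 78.6470139
  E → positive
Point 2:
  φ: 58° + 43/60 + 2.9/3600 = 58 + 0.716667 + 0.000806 = 58.7174722
  S → negative
  Lon: 146° + 52/60 + 33/3600 = 146 + 0.866667 + 0.009167 = 146.8758333
  E ⇒ keep positive
Point 3:
  Latitude: 8° + 54/60 + 46.1/3600 = 8 + 0.900000 + 0.012806 = 8.9128056
  N ⇒ keep positive
  Longitude: 54° + 42/60 + 51.5/3600 = 54 + 0.700000 + 0.014306 = 54.7143056
  hemisphere W, so the sign is −
Point 4:
  Lat: 0 + 45/60 + 58.89/3600 = 0.7663583
  N ⇒ keep positive
  λ: 45′ + 10.64″ = 45.17733′; 36 + 45.17733/60 = 36.7529556
  W → negative
Point 5:
  φ: 56 + 47/60 + 12.8/3600 = 56.7868889
  hemisphere S, so the sign is −
  Lon: 59′ + 34″ = 59.56667′; 156 + 59.56667/60 = 156.9927778
  E → positive
Point 6:
  Latitude: 53° + 53/60 + 33.8/3600 = 53 + 0.883333 + 0.009389 = 53.8927222
  hemisphere S, so the sign is −
  λ: 4° + 15/60 + 36.8/3600 = 4 + 0.250000 + 0.010222 = 4.2602222
  W → negative

1. -88.707694, 78.647014
2. -58.717472, 146.875833
3. 8.912806, -54.714306
4. 0.766358, -36.752956
5. -56.786889, 156.992778
6. -53.892722, -4.260222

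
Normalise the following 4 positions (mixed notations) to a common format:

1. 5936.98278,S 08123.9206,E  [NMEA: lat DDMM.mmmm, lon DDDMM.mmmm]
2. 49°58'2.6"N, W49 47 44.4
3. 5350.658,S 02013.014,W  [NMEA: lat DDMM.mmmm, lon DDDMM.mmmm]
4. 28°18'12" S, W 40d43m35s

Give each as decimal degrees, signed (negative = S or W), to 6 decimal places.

1. -59.616380, 81.398677
2. 49.967389, -49.795667
3. -53.844300, -20.216900
4. -28.303333, -40.726389

Point 1:
  φ: split at 2 digits → 59° and 36.98278′; 59 + 36.98278/60 = 59.6163797
  S ⇒ negate
  Longitude: split at 3 digits → 081° and 23.9206′; 81 + 23.9206/60 = 81.3986767
  E → positive
Point 2:
  Latitude: 49° + 58/60 + 2.6/3600 = 49 + 0.966667 + 0.000722 = 49.9673889
  N → positive
  Lon: 47′ + 44.4″ = 47.74000′; 49 + 47.74000/60 = 49.7956667
  W ⇒ negate
Point 3:
  φ: degrees = first 2 digits = 53, minutes = 50.658; 53 + 50.658/60 = 53.8443000
  S → negative
  λ: degrees = first 3 digits = 20, minutes = 13.014; 20 + 13.014/60 = 20.2169000
  W → negative
Point 4:
  φ: 18′ + 12″ = 18.20000′; 28 + 18.20000/60 = 28.3033333
  hemisphere S, so the sign is −
  Longitude: 40 + 43/60 + 35/3600 = 40.7263889
  W ⇒ negate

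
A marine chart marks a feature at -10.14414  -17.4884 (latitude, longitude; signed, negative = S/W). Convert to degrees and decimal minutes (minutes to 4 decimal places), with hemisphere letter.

Latitude is negative → S; |value| = 10.144140
Latitude: fractional part 0.144140 → 8.648400 minutes
Longitude is negative → W; |value| = 17.488400
Lon: fractional part 0.488400 → 29.304000 minutes

10° 8.6484′ S, 17° 29.3040′ W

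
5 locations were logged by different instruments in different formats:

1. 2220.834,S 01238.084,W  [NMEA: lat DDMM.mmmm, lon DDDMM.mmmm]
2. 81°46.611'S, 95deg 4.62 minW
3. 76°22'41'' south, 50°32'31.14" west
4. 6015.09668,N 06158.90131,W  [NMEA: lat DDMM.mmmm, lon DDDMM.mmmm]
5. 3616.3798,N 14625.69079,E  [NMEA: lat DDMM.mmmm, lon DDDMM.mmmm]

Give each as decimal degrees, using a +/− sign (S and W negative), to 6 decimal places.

Point 1:
  φ: degrees = first 2 digits = 22, minutes = 20.834; 22 + 20.834/60 = 22.3472333
  hemisphere S, so the sign is −
  λ: degrees = first 3 digits = 12, minutes = 38.084; 12 + 38.084/60 = 12.6347333
  W ⇒ negate
Point 2:
  φ: 81 + 46.611/60 = 81.7768500
  S ⇒ negate
  Longitude: 4.62′ = 0.077000°; total 95.0770000
  W ⇒ negate
Point 3:
  Lat: 22′ + 41″ = 22.68333′; 76 + 22.68333/60 = 76.3780556
  S ⇒ negate
  Lon: 32′ + 31.14″ = 32.51900′; 50 + 32.51900/60 = 50.5419833
  hemisphere W, so the sign is −
Point 4:
  Lat: split at 2 digits → 60° and 15.09668′; 60 + 15.09668/60 = 60.2516113
  N → positive
  Lon: degrees = first 3 digits = 61, minutes = 58.90131; 61 + 58.90131/60 = 61.9816885
  hemisphere W, so the sign is −
Point 5:
  Latitude: split at 2 digits → 36° and 16.3798′; 36 + 16.3798/60 = 36.2729967
  N ⇒ keep positive
  Lon: degrees = first 3 digits = 146, minutes = 25.69079; 146 + 25.69079/60 = 146.4281798
  E ⇒ keep positive

1. -22.347233, -12.634733
2. -81.776850, -95.077000
3. -76.378056, -50.541983
4. 60.251611, -61.981689
5. 36.272997, 146.428180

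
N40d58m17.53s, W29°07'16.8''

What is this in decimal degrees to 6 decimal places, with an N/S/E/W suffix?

Latitude: 58′ + 17.53″ = 58.29217′; 40 + 58.29217/60 = 40.9715361
Lon: 29 + 7/60 + 16.8/3600 = 29.1213333

40.971536° N, 29.121333° W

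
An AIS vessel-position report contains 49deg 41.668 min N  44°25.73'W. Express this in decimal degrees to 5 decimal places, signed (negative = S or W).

49.69447, -44.42883

Lat: 49 + 41.668/60 = 49.694467
N → positive
λ: 44 + 25.73/60 = 44.428833
W ⇒ negate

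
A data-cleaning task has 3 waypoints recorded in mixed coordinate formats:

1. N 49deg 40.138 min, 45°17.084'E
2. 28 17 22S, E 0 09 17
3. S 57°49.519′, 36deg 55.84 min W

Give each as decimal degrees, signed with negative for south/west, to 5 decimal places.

1. 49.66897, 45.28473
2. -28.28944, 0.15472
3. -57.82532, -36.93067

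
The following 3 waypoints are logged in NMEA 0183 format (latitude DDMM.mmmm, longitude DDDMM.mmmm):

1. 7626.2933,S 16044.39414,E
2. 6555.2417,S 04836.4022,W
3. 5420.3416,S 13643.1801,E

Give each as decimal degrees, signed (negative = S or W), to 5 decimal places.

Point 1:
  Lat: degrees = first 2 digits = 76, minutes = 26.2933; 76 + 26.2933/60 = 76.438222
  S ⇒ negate
  Longitude: degrees = first 3 digits = 160, minutes = 44.39414; 160 + 44.39414/60 = 160.739902
  E → positive
Point 2:
  Latitude: degrees = first 2 digits = 65, minutes = 55.2417; 65 + 55.2417/60 = 65.920695
  S ⇒ negate
  Longitude: degrees = first 3 digits = 48, minutes = 36.4022; 48 + 36.4022/60 = 48.606703
  hemisphere W, so the sign is −
Point 3:
  Latitude: split at 2 digits → 54° and 20.3416′; 54 + 20.3416/60 = 54.339027
  S ⇒ negate
  λ: split at 3 digits → 136° and 43.1801′; 136 + 43.1801/60 = 136.719668
  E ⇒ keep positive

1. -76.43822, 160.73990
2. -65.92070, -48.60670
3. -54.33903, 136.71967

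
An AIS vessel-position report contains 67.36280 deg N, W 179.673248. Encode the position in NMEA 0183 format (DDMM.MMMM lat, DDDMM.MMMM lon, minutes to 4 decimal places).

6721.7680,N / 17940.3949,W

φ: fractional part 0.362800 → 21.768000 minutes
λ: fractional part 0.673248 → 40.394880 minutes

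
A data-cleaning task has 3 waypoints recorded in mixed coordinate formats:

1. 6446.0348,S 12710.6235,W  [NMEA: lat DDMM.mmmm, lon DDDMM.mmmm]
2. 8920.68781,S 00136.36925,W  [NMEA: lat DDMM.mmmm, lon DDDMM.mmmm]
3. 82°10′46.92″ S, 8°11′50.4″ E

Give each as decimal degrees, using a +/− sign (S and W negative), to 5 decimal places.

1. -64.76725, -127.17706
2. -89.34480, -1.60615
3. -82.17970, 8.19733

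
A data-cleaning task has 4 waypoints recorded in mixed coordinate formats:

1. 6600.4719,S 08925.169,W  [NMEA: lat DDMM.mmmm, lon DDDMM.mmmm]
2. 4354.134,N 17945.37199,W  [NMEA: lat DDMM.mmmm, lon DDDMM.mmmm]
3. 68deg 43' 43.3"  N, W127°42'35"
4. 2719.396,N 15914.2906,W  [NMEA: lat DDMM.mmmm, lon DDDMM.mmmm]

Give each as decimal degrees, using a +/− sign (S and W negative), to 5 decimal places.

Point 1:
  Latitude: degrees = first 2 digits = 66, minutes = 0.4719; 66 + 0.4719/60 = 66.007865
  S → negative
  λ: split at 3 digits → 089° and 25.169′; 89 + 25.169/60 = 89.419483
  W → negative
Point 2:
  φ: split at 2 digits → 43° and 54.134′; 43 + 54.134/60 = 43.902233
  N → positive
  λ: degrees = first 3 digits = 179, minutes = 45.37199; 179 + 45.37199/60 = 179.756200
  W → negative
Point 3:
  Lat: 68 + 43/60 + 43.3/3600 = 68.728694
  N ⇒ keep positive
  λ: 127° + 42/60 + 35/3600 = 127 + 0.700000 + 0.009722 = 127.709722
  W → negative
Point 4:
  Lat: split at 2 digits → 27° and 19.396′; 27 + 19.396/60 = 27.323267
  N → positive
  Lon: degrees = first 3 digits = 159, minutes = 14.2906; 159 + 14.2906/60 = 159.238177
  W → negative

1. -66.00787, -89.41948
2. 43.90223, -179.75620
3. 68.72869, -127.70972
4. 27.32327, -159.23818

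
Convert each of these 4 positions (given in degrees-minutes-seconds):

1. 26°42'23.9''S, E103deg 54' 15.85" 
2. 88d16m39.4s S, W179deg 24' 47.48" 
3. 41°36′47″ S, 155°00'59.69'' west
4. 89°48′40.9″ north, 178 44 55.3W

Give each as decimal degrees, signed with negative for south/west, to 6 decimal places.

Point 1:
  Latitude: 26 + 42/60 + 23.9/3600 = 26.7066389
  S ⇒ negate
  Lon: 103 + 54/60 + 15.85/3600 = 103.9044028
  E ⇒ keep positive
Point 2:
  Latitude: 16′ + 39.4″ = 16.65667′; 88 + 16.65667/60 = 88.2776111
  S → negative
  λ: 24′ + 47.48″ = 24.79133′; 179 + 24.79133/60 = 179.4131889
  hemisphere W, so the sign is −
Point 3:
  Lat: 36′ + 47″ = 36.78333′; 41 + 36.78333/60 = 41.6130556
  S ⇒ negate
  λ: 155 + 0/60 + 59.69/3600 = 155.0165806
  W → negative
Point 4:
  Lat: 89° + 48/60 + 40.9/3600 = 89 + 0.800000 + 0.011361 = 89.8113611
  N → positive
  λ: 44′ + 55.3″ = 44.92167′; 178 + 44.92167/60 = 178.7486944
  W → negative

1. -26.706639, 103.904403
2. -88.277611, -179.413189
3. -41.613056, -155.016581
4. 89.811361, -178.748694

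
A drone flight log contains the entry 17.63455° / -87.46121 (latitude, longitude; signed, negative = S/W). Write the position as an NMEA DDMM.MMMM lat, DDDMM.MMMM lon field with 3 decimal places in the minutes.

φ: 17° + 0.634550 × 60 = 17° 38.07300′
Longitude is negative → W; |value| = 87.461210
Lon: fractional part 0.461210 → 27.67260 minutes

1738.073,N / 08727.673,W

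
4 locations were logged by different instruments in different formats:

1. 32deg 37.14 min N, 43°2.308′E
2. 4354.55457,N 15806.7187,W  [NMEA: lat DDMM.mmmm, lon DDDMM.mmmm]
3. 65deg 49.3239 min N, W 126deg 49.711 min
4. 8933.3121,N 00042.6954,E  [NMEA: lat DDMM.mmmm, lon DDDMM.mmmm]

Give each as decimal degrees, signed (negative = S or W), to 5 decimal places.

Point 1:
  φ: 37.14′ = 0.619000°; total 32.619000
  N ⇒ keep positive
  λ: 2.308′ = 0.038467°; total 43.038467
  E → positive
Point 2:
  φ: degrees = first 2 digits = 43, minutes = 54.55457; 43 + 54.55457/60 = 43.909243
  N ⇒ keep positive
  Lon: split at 3 digits → 158° and 6.7187′; 158 + 6.7187/60 = 158.111978
  hemisphere W, so the sign is −
Point 3:
  Lat: 65 + 49.3239/60 = 65.822065
  N → positive
  λ: 126 + 49.711/60 = 126.828517
  W → negative
Point 4:
  φ: split at 2 digits → 89° and 33.3121′; 89 + 33.3121/60 = 89.555202
  N → positive
  λ: split at 3 digits → 000° and 42.6954′; 0 + 42.6954/60 = 0.711590
  E ⇒ keep positive

1. 32.61900, 43.03847
2. 43.90924, -158.11198
3. 65.82207, -126.82852
4. 89.55520, 0.71159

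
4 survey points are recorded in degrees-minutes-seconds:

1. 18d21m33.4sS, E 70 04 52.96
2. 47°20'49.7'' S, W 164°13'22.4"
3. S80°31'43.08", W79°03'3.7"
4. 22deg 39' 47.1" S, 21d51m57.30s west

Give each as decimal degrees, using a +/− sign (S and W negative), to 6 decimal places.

Point 1:
  φ: 18° + 21/60 + 33.4/3600 = 18 + 0.350000 + 0.009278 = 18.3592778
  S ⇒ negate
  Longitude: 70° + 4/60 + 52.96/3600 = 70 + 0.066667 + 0.014711 = 70.0813778
  E ⇒ keep positive
Point 2:
  φ: 47 + 20/60 + 49.7/3600 = 47.3471389
  S ⇒ negate
  Lon: 164 + 13/60 + 22.4/3600 = 164.2228889
  hemisphere W, so the sign is −
Point 3:
  Latitude: 31′ + 43.08″ = 31.71800′; 80 + 31.71800/60 = 80.5286333
  S ⇒ negate
  Lon: 79° + 3/60 + 3.7/3600 = 79 + 0.050000 + 0.001028 = 79.0510278
  hemisphere W, so the sign is −
Point 4:
  Latitude: 22 + 39/60 + 47.1/3600 = 22.6630833
  hemisphere S, so the sign is −
  Longitude: 21° + 51/60 + 57.3/3600 = 21 + 0.850000 + 0.015917 = 21.8659167
  hemisphere W, so the sign is −

1. -18.359278, 70.081378
2. -47.347139, -164.222889
3. -80.528633, -79.051028
4. -22.663083, -21.865917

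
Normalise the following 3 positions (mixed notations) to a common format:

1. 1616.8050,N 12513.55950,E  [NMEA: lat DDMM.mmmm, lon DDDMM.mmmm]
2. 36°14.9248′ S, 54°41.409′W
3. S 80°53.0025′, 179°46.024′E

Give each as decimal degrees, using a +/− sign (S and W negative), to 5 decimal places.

1. 16.28008, 125.22599
2. -36.24875, -54.69015
3. -80.88338, 179.76707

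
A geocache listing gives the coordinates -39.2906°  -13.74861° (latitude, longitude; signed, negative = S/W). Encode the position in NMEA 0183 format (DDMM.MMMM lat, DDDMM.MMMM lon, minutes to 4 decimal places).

3917.4360,S / 01344.9166,W

Latitude is negative → S; |value| = 39.290600
Latitude: minutes = (39.290600 − 39) × 60 = 17.436000
Longitude is negative → W; |value| = 13.748610
Lon: 13° + 0.748610 × 60 = 13° 44.916600′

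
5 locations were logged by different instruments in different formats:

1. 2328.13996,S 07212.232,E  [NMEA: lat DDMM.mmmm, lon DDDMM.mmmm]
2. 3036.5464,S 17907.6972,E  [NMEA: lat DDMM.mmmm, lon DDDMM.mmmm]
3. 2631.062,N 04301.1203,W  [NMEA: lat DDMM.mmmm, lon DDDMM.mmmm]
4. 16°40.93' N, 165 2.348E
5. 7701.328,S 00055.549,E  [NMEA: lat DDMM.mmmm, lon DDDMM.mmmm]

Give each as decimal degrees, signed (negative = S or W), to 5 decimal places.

Point 1:
  Latitude: split at 2 digits → 23° and 28.13996′; 23 + 28.13996/60 = 23.468999
  S → negative
  λ: split at 3 digits → 072° and 12.232′; 72 + 12.232/60 = 72.203867
  E → positive
Point 2:
  Latitude: degrees = first 2 digits = 30, minutes = 36.5464; 30 + 36.5464/60 = 30.609107
  S → negative
  λ: split at 3 digits → 179° and 7.6972′; 179 + 7.6972/60 = 179.128287
  E ⇒ keep positive
Point 3:
  Lat: split at 2 digits → 26° and 31.062′; 26 + 31.062/60 = 26.517700
  N ⇒ keep positive
  Longitude: split at 3 digits → 043° and 1.1203′; 43 + 1.1203/60 = 43.018672
  W → negative
Point 4:
  Lat: 40.93′ = 0.682167°; total 16.682167
  N ⇒ keep positive
  Longitude: 165 + 2.348/60 = 165.039133
  E ⇒ keep positive
Point 5:
  Latitude: degrees = first 2 digits = 77, minutes = 1.328; 77 + 1.328/60 = 77.022133
  hemisphere S, so the sign is −
  Longitude: split at 3 digits → 000° and 55.549′; 0 + 55.549/60 = 0.925817
  E ⇒ keep positive

1. -23.46900, 72.20387
2. -30.60911, 179.12829
3. 26.51770, -43.01867
4. 16.68217, 165.03913
5. -77.02213, 0.92582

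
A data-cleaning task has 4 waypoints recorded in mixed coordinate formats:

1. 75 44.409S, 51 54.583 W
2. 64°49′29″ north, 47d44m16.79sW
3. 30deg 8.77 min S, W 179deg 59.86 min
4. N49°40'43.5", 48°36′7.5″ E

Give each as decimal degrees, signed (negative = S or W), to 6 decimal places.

1. -75.740150, -51.909717
2. 64.824722, -47.737997
3. -30.146167, -179.997667
4. 49.678750, 48.602083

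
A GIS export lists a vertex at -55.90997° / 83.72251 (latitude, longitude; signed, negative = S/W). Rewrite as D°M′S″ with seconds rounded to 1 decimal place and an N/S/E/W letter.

55°54′35.9″ S, 83°43′21.0″ E

Latitude is negative → S; |value| = 55.909970
φ: 0.909970 × 60 = 54.59820′ → 54′, remainder × 60 = 35.892″
Lon: whole degrees 83; 43.35060′ → 43′ and 21.036″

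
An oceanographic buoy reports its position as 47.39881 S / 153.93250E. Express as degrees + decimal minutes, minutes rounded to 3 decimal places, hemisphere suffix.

Latitude: fractional part 0.398810 → 23.92860 minutes
Longitude: 153° + 0.932500 × 60 = 153° 55.95000′

47° 23.929′ S, 153° 55.950′ E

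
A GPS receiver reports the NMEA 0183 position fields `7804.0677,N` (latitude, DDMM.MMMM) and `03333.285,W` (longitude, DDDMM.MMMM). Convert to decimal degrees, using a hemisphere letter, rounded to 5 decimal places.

Latitude: degrees = first 2 digits = 78, minutes = 4.0677; 78 + 4.0677/60 = 78.067795
Lon: split at 3 digits → 033° and 33.285′; 33 + 33.285/60 = 33.554750

78.06780° N, 33.55475° W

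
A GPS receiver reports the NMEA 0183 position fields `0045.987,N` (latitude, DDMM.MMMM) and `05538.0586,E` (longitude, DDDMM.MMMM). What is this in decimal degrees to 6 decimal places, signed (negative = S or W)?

0.766450, 55.634310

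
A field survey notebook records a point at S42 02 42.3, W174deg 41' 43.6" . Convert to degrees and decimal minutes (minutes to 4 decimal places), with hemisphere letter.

Lat: 2 + 42.3/60 = 2.705000′
Lon: seconds/60 = 0.72667; minutes = 41 + 0.72667 = 41.726667

42° 2.7050′ S, 174° 41.7267′ W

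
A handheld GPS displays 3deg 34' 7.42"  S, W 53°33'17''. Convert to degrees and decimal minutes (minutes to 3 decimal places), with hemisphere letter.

Latitude: seconds/60 = 0.12367; minutes = 34 + 0.12367 = 34.12367
Lon: seconds/60 = 0.28333; minutes = 33 + 0.28333 = 33.28333

3° 34.124′ S, 53° 33.283′ W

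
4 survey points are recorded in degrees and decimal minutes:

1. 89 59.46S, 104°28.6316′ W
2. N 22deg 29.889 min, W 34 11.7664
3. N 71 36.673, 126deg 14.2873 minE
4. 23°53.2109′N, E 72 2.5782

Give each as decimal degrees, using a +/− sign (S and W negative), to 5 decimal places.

Point 1:
  Lat: 89 + 59.46/60 = 89.991000
  S ⇒ negate
  Lon: 104 + 28.6316/60 = 104.477193
  W ⇒ negate
Point 2:
  φ: 29.889′ = 0.498150°; total 22.498150
  N → positive
  λ: 11.7664′ = 0.196107°; total 34.196107
  W → negative
Point 3:
  Lat: 71 + 36.673/60 = 71.611217
  N → positive
  Longitude: 126 + 14.2873/60 = 126.238122
  E → positive
Point 4:
  φ: 53.2109′ = 0.886848°; total 23.886848
  N → positive
  λ: 2.5782′ = 0.042970°; total 72.042970
  E ⇒ keep positive

1. -89.99100, -104.47719
2. 22.49815, -34.19611
3. 71.61122, 126.23812
4. 23.88685, 72.04297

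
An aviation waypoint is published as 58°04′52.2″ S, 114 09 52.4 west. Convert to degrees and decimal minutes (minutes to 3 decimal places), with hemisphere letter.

φ: seconds/60 = 0.87000; minutes = 4 + 0.87000 = 4.87000
Lon: 9 + 52.4/60 = 9.87333′

58° 4.870′ S, 114° 9.873′ W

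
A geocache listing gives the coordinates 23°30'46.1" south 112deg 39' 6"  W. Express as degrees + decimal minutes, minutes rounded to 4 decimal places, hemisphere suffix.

Lat: seconds/60 = 0.76833; minutes = 30 + 0.76833 = 30.768333
Lon: 39 + 6/60 = 39.100000′

23° 30.7683′ S, 112° 39.1000′ W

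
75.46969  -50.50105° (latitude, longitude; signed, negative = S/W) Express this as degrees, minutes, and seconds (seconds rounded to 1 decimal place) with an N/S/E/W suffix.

Lat: 0.469690° → 28.18140′; 0.18140 × 60 = 10.884″
Longitude is negative → W; |value| = 50.501050
Lon: 0.501050 × 60 = 30.06300′ → 30′, remainder × 60 = 3.780″

75°28′10.9″ N, 50°30′3.8″ W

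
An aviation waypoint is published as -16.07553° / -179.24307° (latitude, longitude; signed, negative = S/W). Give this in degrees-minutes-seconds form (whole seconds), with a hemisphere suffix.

16°04′32″ S, 179°14′35″ W

Latitude is negative → S; |value| = 16.075530
Lat: whole degrees 16; 4.53180′ → 4′ and 31.91″
Longitude is negative → W; |value| = 179.243070
Lon: 0.243070 × 60 = 14.58420′ → 14′, remainder × 60 = 35.05″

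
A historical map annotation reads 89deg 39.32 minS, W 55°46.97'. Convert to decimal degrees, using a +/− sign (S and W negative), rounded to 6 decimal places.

-89.655333, -55.782833

Lat: 39.32′ = 0.655333°; total 89.6553333
hemisphere S, so the sign is −
Lon: 55 + 46.97/60 = 55.7828333
W → negative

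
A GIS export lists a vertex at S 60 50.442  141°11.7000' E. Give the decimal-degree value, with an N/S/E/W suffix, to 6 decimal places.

60.840700° S, 141.195000° E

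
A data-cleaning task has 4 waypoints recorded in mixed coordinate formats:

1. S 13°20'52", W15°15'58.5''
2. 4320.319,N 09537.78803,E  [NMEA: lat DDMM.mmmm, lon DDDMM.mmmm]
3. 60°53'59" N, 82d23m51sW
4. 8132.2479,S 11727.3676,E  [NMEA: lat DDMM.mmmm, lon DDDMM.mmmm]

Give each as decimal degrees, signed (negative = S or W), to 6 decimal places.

1. -13.347778, -15.266250
2. 43.338650, 95.629801
3. 60.899722, -82.397500
4. -81.537465, 117.456127

Point 1:
  Latitude: 20′ + 52″ = 20.86667′; 13 + 20.86667/60 = 13.3477778
  S → negative
  λ: 15° + 15/60 + 58.5/3600 = 15 + 0.250000 + 0.016250 = 15.2662500
  hemisphere W, so the sign is −
Point 2:
  Lat: degrees = first 2 digits = 43, minutes = 20.319; 43 + 20.319/60 = 43.3386500
  N ⇒ keep positive
  λ: degrees = first 3 digits = 95, minutes = 37.78803; 95 + 37.78803/60 = 95.6298005
  E ⇒ keep positive
Point 3:
  Latitude: 60° + 53/60 + 59/3600 = 60 + 0.883333 + 0.016389 = 60.8997222
  N → positive
  Lon: 23′ + 51″ = 23.85000′; 82 + 23.85000/60 = 82.3975000
  W → negative
Point 4:
  Lat: split at 2 digits → 81° and 32.2479′; 81 + 32.2479/60 = 81.5374650
  S → negative
  Lon: split at 3 digits → 117° and 27.3676′; 117 + 27.3676/60 = 117.4561267
  E ⇒ keep positive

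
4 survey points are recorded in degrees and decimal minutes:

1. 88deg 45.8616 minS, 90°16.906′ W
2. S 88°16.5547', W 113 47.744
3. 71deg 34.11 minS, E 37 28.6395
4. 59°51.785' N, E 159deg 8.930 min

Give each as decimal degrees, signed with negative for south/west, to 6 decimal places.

1. -88.764360, -90.281767
2. -88.275912, -113.795733
3. -71.568500, 37.477325
4. 59.863083, 159.148833

Point 1:
  Lat: 45.8616′ = 0.764360°; total 88.7643600
  S ⇒ negate
  Lon: 16.906′ = 0.281767°; total 90.2817667
  W → negative
Point 2:
  Lat: 16.5547′ = 0.275912°; total 88.2759117
  S ⇒ negate
  Longitude: 113 + 47.744/60 = 113.7957333
  W ⇒ negate
Point 3:
  Latitude: 71 + 34.11/60 = 71.5685000
  S ⇒ negate
  Longitude: 37 + 28.6395/60 = 37.4773250
  E ⇒ keep positive
Point 4:
  φ: 51.785′ = 0.863083°; total 59.8630833
  N ⇒ keep positive
  Longitude: 159 + 8.93/60 = 159.1488333
  E ⇒ keep positive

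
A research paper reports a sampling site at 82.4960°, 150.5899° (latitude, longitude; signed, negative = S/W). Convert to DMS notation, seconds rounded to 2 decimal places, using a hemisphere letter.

82°29′45.60″ N, 150°35′23.64″ E

φ: 0.496000° → 29.76000′; 0.76000 × 60 = 45.6000″
Longitude: whole degrees 150; 35.39400′ → 35′ and 23.6400″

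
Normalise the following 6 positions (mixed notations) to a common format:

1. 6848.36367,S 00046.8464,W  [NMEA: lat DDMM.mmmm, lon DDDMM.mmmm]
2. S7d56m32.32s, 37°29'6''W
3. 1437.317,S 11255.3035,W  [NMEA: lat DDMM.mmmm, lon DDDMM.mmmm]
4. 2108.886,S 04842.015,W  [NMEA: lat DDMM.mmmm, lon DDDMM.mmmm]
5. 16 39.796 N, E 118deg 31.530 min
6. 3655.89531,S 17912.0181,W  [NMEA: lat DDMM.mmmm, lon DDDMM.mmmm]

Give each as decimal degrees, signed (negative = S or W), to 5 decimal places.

1. -68.80606, -0.78077
2. -7.94231, -37.48500
3. -14.62195, -112.92173
4. -21.14810, -48.70025
5. 16.66327, 118.52550
6. -36.93159, -179.20030

Point 1:
  Latitude: degrees = first 2 digits = 68, minutes = 48.36367; 68 + 48.36367/60 = 68.806061
  S → negative
  Longitude: degrees = first 3 digits = 0, minutes = 46.8464; 0 + 46.8464/60 = 0.780773
  hemisphere W, so the sign is −
Point 2:
  φ: 56′ + 32.32″ = 56.53867′; 7 + 56.53867/60 = 7.942311
  S → negative
  Longitude: 37 + 29/60 + 6/3600 = 37.485000
  W ⇒ negate
Point 3:
  Lat: degrees = first 2 digits = 14, minutes = 37.317; 14 + 37.317/60 = 14.621950
  S → negative
  Longitude: split at 3 digits → 112° and 55.3035′; 112 + 55.3035/60 = 112.921725
  W → negative
Point 4:
  Latitude: split at 2 digits → 21° and 8.886′; 21 + 8.886/60 = 21.148100
  S → negative
  λ: degrees = first 3 digits = 48, minutes = 42.015; 48 + 42.015/60 = 48.700250
  W → negative
Point 5:
  Lat: 39.796′ = 0.663267°; total 16.663267
  N → positive
  λ: 31.53′ = 0.525500°; total 118.525500
  E ⇒ keep positive
Point 6:
  Latitude: degrees = first 2 digits = 36, minutes = 55.89531; 36 + 55.89531/60 = 36.931589
  hemisphere S, so the sign is −
  Longitude: split at 3 digits → 179° and 12.0181′; 179 + 12.0181/60 = 179.200302
  hemisphere W, so the sign is −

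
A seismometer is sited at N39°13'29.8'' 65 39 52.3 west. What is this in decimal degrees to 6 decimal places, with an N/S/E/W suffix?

Latitude: 39 + 13/60 + 29.8/3600 = 39.2249444
λ: 39′ + 52.3″ = 39.87167′; 65 + 39.87167/60 = 65.6645278

39.224944° N, 65.664528° W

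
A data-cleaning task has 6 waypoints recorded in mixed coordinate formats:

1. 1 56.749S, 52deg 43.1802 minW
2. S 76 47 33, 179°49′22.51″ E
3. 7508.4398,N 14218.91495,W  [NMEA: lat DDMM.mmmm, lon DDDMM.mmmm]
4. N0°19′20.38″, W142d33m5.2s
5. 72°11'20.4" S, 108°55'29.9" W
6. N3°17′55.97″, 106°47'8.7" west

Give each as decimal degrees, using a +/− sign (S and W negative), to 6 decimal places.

Point 1:
  Lat: 1 + 56.749/60 = 1.9458167
  S ⇒ negate
  λ: 43.1802′ = 0.719670°; total 52.7196700
  hemisphere W, so the sign is −
Point 2:
  φ: 47′ + 33″ = 47.55000′; 76 + 47.55000/60 = 76.7925000
  S ⇒ negate
  Lon: 49′ + 22.51″ = 49.37517′; 179 + 49.37517/60 = 179.8229194
  E ⇒ keep positive
Point 3:
  Latitude: degrees = first 2 digits = 75, minutes = 8.4398; 75 + 8.4398/60 = 75.1406633
  N ⇒ keep positive
  Longitude: split at 3 digits → 142° and 18.91495′; 142 + 18.91495/60 = 142.3152492
  hemisphere W, so the sign is −
Point 4:
  Latitude: 19′ + 20.38″ = 19.33967′; 0 + 19.33967/60 = 0.3223278
  N → positive
  Longitude: 33′ + 5.2″ = 33.08667′; 142 + 33.08667/60 = 142.5514444
  W → negative
Point 5:
  Lat: 11′ + 20.4″ = 11.34000′; 72 + 11.34000/60 = 72.1890000
  hemisphere S, so the sign is −
  Lon: 108° + 55/60 + 29.9/3600 = 108 + 0.916667 + 0.008306 = 108.9249722
  W ⇒ negate
Point 6:
  φ: 17′ + 55.97″ = 17.93283′; 3 + 17.93283/60 = 3.2988806
  N → positive
  Lon: 106° + 47/60 + 8.7/3600 = 106 + 0.783333 + 0.002417 = 106.7857500
  W → negative

1. -1.945817, -52.719670
2. -76.792500, 179.822919
3. 75.140663, -142.315249
4. 0.322328, -142.551444
5. -72.189000, -108.924972
6. 3.298881, -106.785750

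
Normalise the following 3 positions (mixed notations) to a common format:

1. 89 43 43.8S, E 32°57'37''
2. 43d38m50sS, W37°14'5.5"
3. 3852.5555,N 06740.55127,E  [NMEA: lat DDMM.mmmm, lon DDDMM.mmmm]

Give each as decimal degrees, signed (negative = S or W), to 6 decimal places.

1. -89.728833, 32.960278
2. -43.647222, -37.234861
3. 38.875925, 67.675855

Point 1:
  Lat: 89 + 43/60 + 43.8/3600 = 89.7288333
  hemisphere S, so the sign is −
  Longitude: 32 + 57/60 + 37/3600 = 32.9602778
  E → positive
Point 2:
  φ: 38′ + 50″ = 38.83333′; 43 + 38.83333/60 = 43.6472222
  hemisphere S, so the sign is −
  Lon: 14′ + 5.5″ = 14.09167′; 37 + 14.09167/60 = 37.2348611
  W ⇒ negate
Point 3:
  Lat: degrees = first 2 digits = 38, minutes = 52.5555; 38 + 52.5555/60 = 38.8759250
  N → positive
  Lon: split at 3 digits → 067° and 40.55127′; 67 + 40.55127/60 = 67.6758545
  E → positive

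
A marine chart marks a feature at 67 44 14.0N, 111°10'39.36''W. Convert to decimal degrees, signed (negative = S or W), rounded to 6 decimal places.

67.737222, -111.177600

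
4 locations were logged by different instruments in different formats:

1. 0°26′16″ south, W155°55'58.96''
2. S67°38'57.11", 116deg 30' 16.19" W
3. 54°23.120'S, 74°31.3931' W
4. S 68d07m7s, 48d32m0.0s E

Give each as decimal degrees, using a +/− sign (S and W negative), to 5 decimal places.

Point 1:
  Lat: 0 + 26/60 + 16/3600 = 0.437778
  hemisphere S, so the sign is −
  Longitude: 155 + 55/60 + 58.96/3600 = 155.933044
  W → negative
Point 2:
  Lat: 67 + 38/60 + 57.11/3600 = 67.649197
  S → negative
  Lon: 116° + 30/60 + 16.19/3600 = 116 + 0.500000 + 0.004497 = 116.504497
  W ⇒ negate
Point 3:
  Lat: 23.12′ = 0.385333°; total 54.385333
  S ⇒ negate
  Longitude: 31.3931′ = 0.523218°; total 74.523218
  W ⇒ negate
Point 4:
  Latitude: 7′ + 7″ = 7.11667′; 68 + 7.11667/60 = 68.118611
  hemisphere S, so the sign is −
  Longitude: 48° + 32/60 + 0/3600 = 48 + 0.533333 + 0.000000 = 48.533333
  E → positive

1. -0.43778, -155.93304
2. -67.64920, -116.50450
3. -54.38533, -74.52322
4. -68.11861, 48.53333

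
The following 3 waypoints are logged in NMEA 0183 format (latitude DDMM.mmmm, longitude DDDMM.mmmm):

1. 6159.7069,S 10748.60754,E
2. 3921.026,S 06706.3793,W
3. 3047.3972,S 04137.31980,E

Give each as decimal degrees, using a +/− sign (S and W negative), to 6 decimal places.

1. -61.995115, 107.810126
2. -39.350433, -67.106322
3. -30.789953, 41.621997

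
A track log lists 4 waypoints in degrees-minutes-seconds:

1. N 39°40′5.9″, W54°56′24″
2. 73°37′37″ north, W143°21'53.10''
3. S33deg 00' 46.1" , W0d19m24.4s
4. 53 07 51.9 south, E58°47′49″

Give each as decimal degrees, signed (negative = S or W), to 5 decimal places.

Point 1:
  Latitude: 39 + 40/60 + 5.9/3600 = 39.668306
  N ⇒ keep positive
  Longitude: 54° + 56/60 + 24/3600 = 54 + 0.933333 + 0.006667 = 54.940000
  W ⇒ negate
Point 2:
  Latitude: 73 + 37/60 + 37/3600 = 73.626944
  N ⇒ keep positive
  Lon: 143° + 21/60 + 53.1/3600 = 143 + 0.350000 + 0.014750 = 143.364750
  W → negative
Point 3:
  Lat: 33° + 0/60 + 46.1/3600 = 33 + 0.000000 + 0.012806 = 33.012806
  S → negative
  Lon: 0° + 19/60 + 24.4/3600 = 0 + 0.316667 + 0.006778 = 0.323444
  hemisphere W, so the sign is −
Point 4:
  φ: 7′ + 51.9″ = 7.86500′; 53 + 7.86500/60 = 53.131083
  S → negative
  Longitude: 58° + 47/60 + 49/3600 = 58 + 0.783333 + 0.013611 = 58.796944
  E ⇒ keep positive

1. 39.66831, -54.94000
2. 73.62694, -143.36475
3. -33.01281, -0.32344
4. -53.13108, 58.79694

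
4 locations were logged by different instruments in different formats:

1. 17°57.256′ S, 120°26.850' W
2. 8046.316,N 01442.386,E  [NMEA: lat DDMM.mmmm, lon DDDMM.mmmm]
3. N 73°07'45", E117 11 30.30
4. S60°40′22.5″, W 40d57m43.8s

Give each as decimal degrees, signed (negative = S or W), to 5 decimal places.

1. -17.95427, -120.44750
2. 80.77193, 14.70643
3. 73.12917, 117.19175
4. -60.67292, -40.96217

Point 1:
  Lat: 57.256′ = 0.954267°; total 17.954267
  S ⇒ negate
  λ: 26.85′ = 0.447500°; total 120.447500
  hemisphere W, so the sign is −
Point 2:
  Latitude: degrees = first 2 digits = 80, minutes = 46.316; 80 + 46.316/60 = 80.771933
  N → positive
  Longitude: degrees = first 3 digits = 14, minutes = 42.386; 14 + 42.386/60 = 14.706433
  E → positive
Point 3:
  φ: 73° + 7/60 + 45/3600 = 73 + 0.116667 + 0.012500 = 73.129167
  N → positive
  Lon: 117° + 11/60 + 30.3/3600 = 117 + 0.183333 + 0.008417 = 117.191750
  E ⇒ keep positive
Point 4:
  φ: 60° + 40/60 + 22.5/3600 = 60 + 0.666667 + 0.006250 = 60.672917
  S ⇒ negate
  Longitude: 40 + 57/60 + 43.8/3600 = 40.962167
  W → negative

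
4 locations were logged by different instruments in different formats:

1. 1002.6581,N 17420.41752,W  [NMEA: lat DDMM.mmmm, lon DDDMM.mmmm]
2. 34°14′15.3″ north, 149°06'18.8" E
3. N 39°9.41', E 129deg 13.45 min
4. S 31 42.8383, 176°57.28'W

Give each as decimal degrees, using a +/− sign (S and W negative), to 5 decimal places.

1. 10.04430, -174.34029
2. 34.23758, 149.10522
3. 39.15683, 129.22417
4. -31.71397, -176.95467

Point 1:
  Lat: split at 2 digits → 10° and 2.6581′; 10 + 2.6581/60 = 10.044302
  N → positive
  λ: degrees = first 3 digits = 174, minutes = 20.41752; 174 + 20.41752/60 = 174.340292
  hemisphere W, so the sign is −
Point 2:
  Lat: 34° + 14/60 + 15.3/3600 = 34 + 0.233333 + 0.004250 = 34.237583
  N → positive
  Longitude: 6′ + 18.8″ = 6.31333′; 149 + 6.31333/60 = 149.105222
  E ⇒ keep positive
Point 3:
  Latitude: 39 + 9.41/60 = 39.156833
  N → positive
  λ: 13.45′ = 0.224167°; total 129.224167
  E → positive
Point 4:
  Latitude: 42.8383′ = 0.713972°; total 31.713972
  hemisphere S, so the sign is −
  Lon: 57.28′ = 0.954667°; total 176.954667
  W → negative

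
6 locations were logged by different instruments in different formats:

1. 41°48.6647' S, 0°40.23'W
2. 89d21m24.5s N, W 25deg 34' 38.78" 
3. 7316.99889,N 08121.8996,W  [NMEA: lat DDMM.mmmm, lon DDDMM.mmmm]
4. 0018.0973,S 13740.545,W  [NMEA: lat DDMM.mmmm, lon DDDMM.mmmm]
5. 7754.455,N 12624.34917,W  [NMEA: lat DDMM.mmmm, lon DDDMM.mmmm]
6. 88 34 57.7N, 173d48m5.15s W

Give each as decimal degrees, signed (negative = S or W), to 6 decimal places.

1. -41.811078, -0.670500
2. 89.356806, -25.577439
3. 73.283315, -81.364993
4. -0.301622, -137.675750
5. 77.907583, -126.405820
6. 88.582694, -173.801431

Point 1:
  Latitude: 41 + 48.6647/60 = 41.8110783
  S ⇒ negate
  Lon: 40.23′ = 0.670500°; total 0.6705000
  W ⇒ negate
Point 2:
  φ: 89° + 21/60 + 24.5/3600 = 89 + 0.350000 + 0.006806 = 89.3568056
  N → positive
  Longitude: 25° + 34/60 + 38.78/3600 = 25 + 0.566667 + 0.010772 = 25.5774389
  W ⇒ negate
Point 3:
  φ: degrees = first 2 digits = 73, minutes = 16.99889; 73 + 16.99889/60 = 73.2833148
  N ⇒ keep positive
  Longitude: split at 3 digits → 081° and 21.8996′; 81 + 21.8996/60 = 81.3649933
  W ⇒ negate
Point 4:
  Latitude: split at 2 digits → 00° and 18.0973′; 0 + 18.0973/60 = 0.3016217
  S ⇒ negate
  Longitude: degrees = first 3 digits = 137, minutes = 40.545; 137 + 40.545/60 = 137.6757500
  hemisphere W, so the sign is −
Point 5:
  Latitude: split at 2 digits → 77° and 54.455′; 77 + 54.455/60 = 77.9075833
  N ⇒ keep positive
  Lon: split at 3 digits → 126° and 24.34917′; 126 + 24.34917/60 = 126.4058195
  W ⇒ negate
Point 6:
  φ: 34′ + 57.7″ = 34.96167′; 88 + 34.96167/60 = 88.5826944
  N → positive
  Lon: 173° + 48/60 + 5.15/3600 = 173 + 0.800000 + 0.001431 = 173.8014306
  hemisphere W, so the sign is −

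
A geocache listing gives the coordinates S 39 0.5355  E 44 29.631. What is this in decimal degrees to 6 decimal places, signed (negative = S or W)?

-39.008925, 44.493850

Latitude: 0.5355′ = 0.008925°; total 39.0089250
hemisphere S, so the sign is −
Lon: 44 + 29.631/60 = 44.4938500
E ⇒ keep positive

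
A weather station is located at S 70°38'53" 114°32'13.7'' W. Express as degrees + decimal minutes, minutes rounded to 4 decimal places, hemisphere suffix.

70° 38.8833′ S, 114° 32.2283′ W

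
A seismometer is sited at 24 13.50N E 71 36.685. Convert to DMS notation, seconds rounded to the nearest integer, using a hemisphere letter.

24°13′30″ N, 71°36′41″ E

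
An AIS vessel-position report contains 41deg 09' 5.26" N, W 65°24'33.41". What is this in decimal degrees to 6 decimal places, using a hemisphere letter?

41.151461° N, 65.409281° W

Lat: 41 + 9/60 + 5.26/3600 = 41.1514611
λ: 24′ + 33.41″ = 24.55683′; 65 + 24.55683/60 = 65.4092806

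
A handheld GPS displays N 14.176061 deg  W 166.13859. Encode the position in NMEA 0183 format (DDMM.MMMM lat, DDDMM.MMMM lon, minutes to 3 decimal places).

1410.564,N / 16608.315,W

Lat: fractional part 0.176061 → 10.56366 minutes
Lon: 166° + 0.138590 × 60 = 166° 8.31540′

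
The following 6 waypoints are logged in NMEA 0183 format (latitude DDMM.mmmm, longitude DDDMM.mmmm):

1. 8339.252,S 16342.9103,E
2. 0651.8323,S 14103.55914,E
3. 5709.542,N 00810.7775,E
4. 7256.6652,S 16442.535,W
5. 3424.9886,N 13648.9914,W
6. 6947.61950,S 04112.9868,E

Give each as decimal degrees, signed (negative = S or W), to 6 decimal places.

1. -83.654200, 163.715172
2. -6.863872, 141.059319
3. 57.159033, 8.179625
4. -72.944420, -164.708917
5. 34.416477, -136.816523
6. -69.793658, 41.216447

Point 1:
  Latitude: degrees = first 2 digits = 83, minutes = 39.252; 83 + 39.252/60 = 83.6542000
  S → negative
  λ: split at 3 digits → 163° and 42.9103′; 163 + 42.9103/60 = 163.7151717
  E ⇒ keep positive
Point 2:
  φ: split at 2 digits → 06° and 51.8323′; 6 + 51.8323/60 = 6.8638717
  hemisphere S, so the sign is −
  Longitude: degrees = first 3 digits = 141, minutes = 3.55914; 141 + 3.55914/60 = 141.0593190
  E ⇒ keep positive
Point 3:
  Latitude: degrees = first 2 digits = 57, minutes = 9.542; 57 + 9.542/60 = 57.1590333
  N ⇒ keep positive
  λ: degrees = first 3 digits = 8, minutes = 10.7775; 8 + 10.7775/60 = 8.1796250
  E ⇒ keep positive
Point 4:
  Lat: split at 2 digits → 72° and 56.6652′; 72 + 56.6652/60 = 72.9444200
  hemisphere S, so the sign is −
  Lon: split at 3 digits → 164° and 42.535′; 164 + 42.535/60 = 164.7089167
  hemisphere W, so the sign is −
Point 5:
  φ: split at 2 digits → 34° and 24.9886′; 34 + 24.9886/60 = 34.4164767
  N → positive
  Lon: degrees = first 3 digits = 136, minutes = 48.9914; 136 + 48.9914/60 = 136.8165233
  W → negative
Point 6:
  Latitude: degrees = first 2 digits = 69, minutes = 47.6195; 69 + 47.6195/60 = 69.7936583
  S → negative
  Longitude: split at 3 digits → 041° and 12.9868′; 41 + 12.9868/60 = 41.2164467
  E → positive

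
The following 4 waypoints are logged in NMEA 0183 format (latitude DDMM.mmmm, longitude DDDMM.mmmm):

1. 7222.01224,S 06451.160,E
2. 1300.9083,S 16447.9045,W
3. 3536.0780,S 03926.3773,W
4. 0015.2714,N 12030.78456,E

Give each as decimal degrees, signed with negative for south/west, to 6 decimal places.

1. -72.366871, 64.852667
2. -13.015138, -164.798408
3. -35.601300, -39.439622
4. 0.254523, 120.513076

Point 1:
  φ: degrees = first 2 digits = 72, minutes = 22.01224; 72 + 22.01224/60 = 72.3668707
  hemisphere S, so the sign is −
  Longitude: degrees = first 3 digits = 64, minutes = 51.16; 64 + 51.16/60 = 64.8526667
  E → positive
Point 2:
  φ: degrees = first 2 digits = 13, minutes = 0.9083; 13 + 0.9083/60 = 13.0151383
  S ⇒ negate
  Lon: degrees = first 3 digits = 164, minutes = 47.9045; 164 + 47.9045/60 = 164.7984083
  W → negative
Point 3:
  Lat: split at 2 digits → 35° and 36.078′; 35 + 36.078/60 = 35.6013000
  S → negative
  λ: split at 3 digits → 039° and 26.3773′; 39 + 26.3773/60 = 39.4396217
  W ⇒ negate
Point 4:
  Latitude: degrees = first 2 digits = 0, minutes = 15.2714; 0 + 15.2714/60 = 0.2545233
  N ⇒ keep positive
  Lon: split at 3 digits → 120° and 30.78456′; 120 + 30.78456/60 = 120.5130760
  E → positive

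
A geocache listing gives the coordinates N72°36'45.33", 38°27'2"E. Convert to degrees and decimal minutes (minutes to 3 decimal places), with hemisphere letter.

72° 36.756′ N, 38° 27.033′ E

Latitude: seconds/60 = 0.75550; minutes = 36 + 0.75550 = 36.75550
λ: seconds/60 = 0.03333; minutes = 27 + 0.03333 = 27.03333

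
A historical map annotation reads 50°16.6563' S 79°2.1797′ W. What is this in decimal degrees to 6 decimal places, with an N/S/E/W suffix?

50.277605° S, 79.036328° W

φ: 16.6563′ = 0.277605°; total 50.2776050
Lon: 79 + 2.1797/60 = 79.0363283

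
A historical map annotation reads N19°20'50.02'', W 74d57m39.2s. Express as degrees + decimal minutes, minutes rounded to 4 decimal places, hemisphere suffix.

19° 20.8337′ N, 74° 57.6533′ W

φ: seconds/60 = 0.83367; minutes = 20 + 0.83367 = 20.833667
Longitude: seconds/60 = 0.65333; minutes = 57 + 0.65333 = 57.653333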